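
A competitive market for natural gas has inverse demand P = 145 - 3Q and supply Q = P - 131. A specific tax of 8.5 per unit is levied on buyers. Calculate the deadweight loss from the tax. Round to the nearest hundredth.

Rewriting supply in inverse form: P = 131 + Q.
Pre-tax equilibrium: 145 - 3Q = 131 + Q gives Q* = 3.5, P* = 134.5.
With the tax, buyers' net willingness to pay falls by 8.5: (145 - 8.5) - 3Q = 131 + Q, so Q_t = 1.375. Buyers pay P_b = 140.875; sellers receive P_s = P_b - 8.5 = 132.375.
The welfare triangle lost has base Q* - Q_t = 2.125 and height t = 8.5, so DWL = (1/2)(2.125)(8.5) = 9.0312.

9.03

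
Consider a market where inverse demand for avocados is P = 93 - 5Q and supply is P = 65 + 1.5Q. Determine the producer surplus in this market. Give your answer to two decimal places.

Set 93 - 5Q = 65 + 1.5Q, which gives 28 = 6.5Q, so Q* = 4.3077 and P* = 93 - 5(4.3077) = 71.4615.
Producer surplus is the triangle above supply below P*: (1/2)(4.3077)(71.4615 - 65) = (1/2)(4.3077)(6.4615) = 13.9172.

13.92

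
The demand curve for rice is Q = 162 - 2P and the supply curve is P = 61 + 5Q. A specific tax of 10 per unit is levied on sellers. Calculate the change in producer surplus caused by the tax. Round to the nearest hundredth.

Rewriting demand in inverse form: P = 81 - 0.5Q.
Without the tax, 81 - 0.5Q = 61 + 5Q so Q* = 3.6364 and P* = 79.1818.
With the tax, sellers need 10 more per unit: 81 - 0.5Q = 61 + 5Q + 10, so Q_t = 1.8182. Buyers pay P_b = 80.0909; sellers receive P_s = P_b - 10 = 70.0909.
PS falls from (1/2)(3.6364)(18.1818) = 33.0579 to (1/2)(1.8182)(9.0909) = 8.2645, a change of -24.7934.

-24.79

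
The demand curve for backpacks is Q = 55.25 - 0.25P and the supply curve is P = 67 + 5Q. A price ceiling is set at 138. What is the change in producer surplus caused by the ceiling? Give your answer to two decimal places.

-227.88

Rewriting demand in inverse form: P = 221 - 4Q.
Without the control, 221 - 4Q = 67 + 5Q so Q* = 17.1111 and P* = 152.5556.
At the ceiling price 138, quantity supplied is (138 - 67)/5 = 14.2; supply is the short side, so Q = 14.2 trades at P = 138.
PS goes from (1/2)(17.1111)(85.5556) = 731.9753 to 504.1 (computed as (138 - 67)(14.2) - (1/2)(5)(14.2)^2), a change of -227.8753.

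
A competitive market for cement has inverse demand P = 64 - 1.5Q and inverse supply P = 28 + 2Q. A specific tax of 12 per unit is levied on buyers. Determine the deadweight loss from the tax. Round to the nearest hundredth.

20.57

Pre-tax equilibrium: 64 - 1.5Q = 28 + 2Q gives Q* = 10.2857, P* = 48.5714.
With the tax, buyers' net willingness to pay falls by 12: (64 - 12) - 1.5Q = 28 + 2Q, so Q_t = 6.8571. Buyers pay P_b = 53.7143; sellers receive P_s = P_b - 12 = 41.7143.
The welfare triangle lost has base Q* - Q_t = 3.4286 and height t = 12, so DWL = (1/2)(3.4286)(12) = 20.5714.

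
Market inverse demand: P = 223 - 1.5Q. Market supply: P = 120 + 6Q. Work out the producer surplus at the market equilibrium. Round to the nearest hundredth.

Set 223 - 1.5Q = 120 + 6Q, which gives 103 = 7.5Q, so Q* = 13.7333 and P* = 223 - 1.5(13.7333) = 202.4.
Producer surplus is the triangle above supply below P*: (1/2)(13.7333)(202.4 - 120) = (1/2)(13.7333)(82.4) = 565.8133.

565.81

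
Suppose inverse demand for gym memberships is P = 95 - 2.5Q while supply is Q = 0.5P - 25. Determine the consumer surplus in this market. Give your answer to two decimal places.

Rewriting supply in inverse form: P = 50 + 2Q.
Equilibrium: 95 - 2.5Q = 50 + 2Q, so Q* = 10 and P* = 70.
Consumer surplus is the triangle under demand above P*: (1/2)(10)(95 - 70) = (1/2)(10)(25) = 125.

125.00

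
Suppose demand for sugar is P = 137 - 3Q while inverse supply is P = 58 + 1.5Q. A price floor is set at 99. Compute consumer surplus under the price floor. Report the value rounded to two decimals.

Free-market equilibrium: 137 - 3Q = 58 + 1.5Q gives Q* = 17.5556, P* = 84.3333.
At P = 99, buyers demand (137 - 99)/3 = 12.6667 while sellers would supply more, so the quantity traded is 12.6667 at price 99.
CS is the triangle under demand above 99: (1/2)(12.6667)(137 - 99) = 240.6667.

240.67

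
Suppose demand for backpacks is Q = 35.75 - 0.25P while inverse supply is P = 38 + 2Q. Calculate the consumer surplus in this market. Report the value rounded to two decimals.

612.50

Rewriting demand in inverse form: P = 143 - 4Q.
Equilibrium: 143 - 4Q = 38 + 2Q, so Q* = 17.5 and P* = 73.
Consumer surplus is the triangle under demand above P*: (1/2)(17.5)(143 - 73) = (1/2)(17.5)(70) = 612.5.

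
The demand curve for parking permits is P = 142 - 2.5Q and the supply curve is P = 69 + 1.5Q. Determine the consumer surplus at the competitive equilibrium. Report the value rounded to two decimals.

416.33

Equilibrium: 142 - 2.5Q = 69 + 1.5Q, so Q* = 18.25 and P* = 96.375.
CS is the area between the demand curve and P* from 0 to Q*: (1/2)(18.25)(45.625) = 416.3281.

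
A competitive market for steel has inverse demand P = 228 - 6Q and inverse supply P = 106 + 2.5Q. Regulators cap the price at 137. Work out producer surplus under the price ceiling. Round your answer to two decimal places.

192.20

Free-market equilibrium: 228 - 6Q = 106 + 2.5Q gives Q* = 14.3529, P* = 141.8824.
At the ceiling price 137, quantity supplied is (137 - 106)/2.5 = 12.4; supply is the short side, so Q = 12.4 trades at P = 137.
PS is the triangle above supply below 137: (1/2)(12.4)(137 - 106) = 192.2.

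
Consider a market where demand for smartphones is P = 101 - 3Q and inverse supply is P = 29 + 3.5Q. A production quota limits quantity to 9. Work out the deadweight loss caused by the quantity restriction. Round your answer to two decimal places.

Without the quota, 101 - 3Q = 29 + 3.5Q gives Q* = 11.0769.
At Q = 9 the demand price is 101 - 3(9) = 74 and the supply price is 29 + 3.5(9) = 60.5.
DWL = (1/2)(gap between curves at 9) x (Q* - 9) = (1/2)(13.5)(2.0769) = 14.0192.

14.02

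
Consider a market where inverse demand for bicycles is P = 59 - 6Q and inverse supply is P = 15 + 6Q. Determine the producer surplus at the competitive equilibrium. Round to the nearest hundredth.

Equilibrium: 59 - 6Q = 15 + 6Q, so Q* = 3.6667 and P* = 37.
Producer surplus is the triangle above supply below P*: (1/2)(3.6667)(37 - 15) = (1/2)(3.6667)(22) = 40.3333.

40.33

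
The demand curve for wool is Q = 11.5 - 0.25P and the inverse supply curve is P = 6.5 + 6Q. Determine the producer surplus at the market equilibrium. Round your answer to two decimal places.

Rewriting demand in inverse form: P = 46 - 4Q.
Equilibrium: 46 - 4Q = 6.5 + 6Q, so Q* = 3.95 and P* = 30.2.
Producer surplus is the triangle above supply below P*: (1/2)(3.95)(30.2 - 6.5) = (1/2)(3.95)(23.7) = 46.8075.

46.81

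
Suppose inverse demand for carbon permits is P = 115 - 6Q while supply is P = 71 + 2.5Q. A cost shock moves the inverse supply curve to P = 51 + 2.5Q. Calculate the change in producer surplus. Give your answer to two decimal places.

Initial equilibrium: Q_0 = 5.1765, P_0 = 83.9412; CS_0 = (1/2)(5.1765)(31.0588) = 80.3875, PS_0 = (1/2)(5.1765)(12.9412) = 33.4948.
New equilibrium: 115 - 6Q = 51 + 2.5Q gives Q_1 = 7.5294, P_1 = 69.8235; CS_1 = 170.0761, PS_1 = 70.8651.
Change in producer surplus = 70.8651 - 33.4948 = 37.3702.

37.37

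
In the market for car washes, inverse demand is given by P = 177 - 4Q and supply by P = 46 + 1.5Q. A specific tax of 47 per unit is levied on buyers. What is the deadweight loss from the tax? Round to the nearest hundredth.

200.82

Without the tax, 177 - 4Q = 46 + 1.5Q so Q* = 23.8182 and P* = 81.7273.
A tax on buyers shifts demand down by 47: (177 - 47) - 4Q = 46 + 1.5Q, so Q_t = 15.2727. Buyers pay P_b = 115.9091; sellers receive P_s = P_b - 47 = 68.9091.
Deadweight loss is the triangle between the curves from Q_t to Q*: (1/2)(23.8182 - 15.2727)(47) = 200.8182.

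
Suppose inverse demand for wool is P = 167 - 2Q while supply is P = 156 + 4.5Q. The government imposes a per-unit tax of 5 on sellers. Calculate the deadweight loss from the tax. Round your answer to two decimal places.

Without the tax, 167 - 2Q = 156 + 4.5Q so Q* = 1.6923 and P* = 163.6154.
With the tax, sellers need 5 more per unit: 167 - 2Q = 156 + 4.5Q + 5, so Q_t = 0.9231. Buyers pay P_b = 165.1538; sellers receive P_s = P_b - 5 = 160.1538.
The welfare triangle lost has base Q* - Q_t = 0.7692 and height t = 5, so DWL = (1/2)(0.7692)(5) = 1.9231.

1.92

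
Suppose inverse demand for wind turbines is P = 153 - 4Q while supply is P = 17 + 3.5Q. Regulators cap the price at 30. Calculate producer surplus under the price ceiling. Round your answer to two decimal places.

24.14

Free-market equilibrium: 153 - 4Q = 17 + 3.5Q gives Q* = 18.1333, P* = 80.4667.
At the ceiling price 30, quantity supplied is (30 - 17)/3.5 = 3.7143; supply is the short side, so Q = 3.7143 trades at P = 30.
PS is the triangle above supply below 30: (1/2)(3.7143)(30 - 17) = 24.1429.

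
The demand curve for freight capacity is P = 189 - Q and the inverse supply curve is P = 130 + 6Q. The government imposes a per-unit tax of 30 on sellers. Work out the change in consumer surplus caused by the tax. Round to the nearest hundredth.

Without the tax, 189 - Q = 130 + 6Q so Q* = 8.4286 and P* = 180.5714.
With the tax, sellers need 30 more per unit: 189 - Q = 130 + 6Q + 30, so Q_t = 4.1429. Buyers pay P_b = 184.8571; sellers receive P_s = P_b - 30 = 154.8571.
CS falls from (1/2)(8.4286)(8.4286) = 35.5204 to (1/2)(4.1429)(4.1429) = 8.5816, a change of -26.9388.

-26.94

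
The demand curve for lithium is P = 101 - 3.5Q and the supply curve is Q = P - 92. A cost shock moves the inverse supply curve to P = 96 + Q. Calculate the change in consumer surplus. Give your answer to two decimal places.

-4.84

Rewriting supply in inverse form: P = 92 + Q.
Initial equilibrium: Q_0 = 2, P_0 = 94; CS_0 = (1/2)(2)(7) = 7, PS_0 = (1/2)(2)(2) = 2.
New equilibrium: 101 - 3.5Q = 96 + Q gives Q_1 = 1.1111, P_1 = 97.1111; CS_1 = 2.1605, PS_1 = 0.6173.
Change in consumer surplus = 2.1605 - 7 = -4.8395.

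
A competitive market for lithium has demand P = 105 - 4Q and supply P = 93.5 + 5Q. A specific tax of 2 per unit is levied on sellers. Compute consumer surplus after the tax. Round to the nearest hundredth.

Without the tax, 105 - 4Q = 93.5 + 5Q so Q* = 1.2778 and P* = 99.8889.
A tax on sellers shifts supply up by 2: 105 - 4Q = 93.5 + 5Q + 2, so Q_t = 1.0556. Buyers pay P_b = 100.7778; sellers receive P_s = P_b - 2 = 98.7778.
Consumer surplus is the triangle under demand above P_b: (1/2)(1.0556)(105 - 100.7778) = 2.2284.

2.23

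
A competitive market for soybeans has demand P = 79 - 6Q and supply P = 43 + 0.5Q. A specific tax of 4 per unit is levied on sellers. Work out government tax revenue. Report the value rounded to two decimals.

Without the tax, 79 - 6Q = 43 + 0.5Q so Q* = 5.5385 and P* = 45.7692.
With the tax, sellers need 4 more per unit: 79 - 6Q = 43 + 0.5Q + 4, so Q_t = 4.9231. Buyers pay P_b = 49.4615; sellers receive P_s = P_b - 4 = 45.4615.
Tax revenue = t x Q_t = 4 x 4.9231 = 19.6923.

19.69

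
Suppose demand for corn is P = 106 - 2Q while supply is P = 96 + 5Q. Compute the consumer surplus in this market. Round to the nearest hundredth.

2.04

Set 106 - 2Q = 96 + 5Q, which gives 10 = 7Q, so Q* = 1.4286 and P* = 106 - 2(1.4286) = 103.1429.
Consumer surplus is the triangle under demand above P*: (1/2)(1.4286)(106 - 103.1429) = (1/2)(1.4286)(2.8571) = 2.0408.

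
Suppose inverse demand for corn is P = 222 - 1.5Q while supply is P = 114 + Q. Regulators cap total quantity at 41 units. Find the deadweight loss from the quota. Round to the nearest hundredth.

Unrestricted equilibrium: Q* = (222 - 114)/(1.5 + 1) = 43.2.
At Q = 41 the demand price is 222 - 1.5(41) = 160.5 and the supply price is 114 + (41) = 155.
Deadweight loss is the triangle between the curves from 41 to 43.2: (1/2)(160.5 - 155)(43.2 - 41) = 6.05.

6.05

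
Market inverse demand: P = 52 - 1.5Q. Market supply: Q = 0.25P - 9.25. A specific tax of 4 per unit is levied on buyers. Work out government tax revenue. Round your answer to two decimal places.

8.00

Rewriting supply in inverse form: P = 37 + 4Q.
Pre-tax equilibrium: 52 - 1.5Q = 37 + 4Q gives Q* = 2.7273, P* = 47.9091.
With the tax, buyers' net willingness to pay falls by 4: (52 - 4) - 1.5Q = 37 + 4Q, so Q_t = 2. Buyers pay P_b = 49; sellers receive P_s = P_b - 4 = 45.
Tax revenue = t x Q_t = 4 x 2 = 8.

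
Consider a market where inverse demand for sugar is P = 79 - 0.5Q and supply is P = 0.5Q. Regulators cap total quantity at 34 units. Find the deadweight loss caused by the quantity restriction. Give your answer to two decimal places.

Without the quota, 79 - 0.5Q = 0.5Q gives Q* = 79.
At Q = 34 the demand price is 79 - 0.5(34) = 62 and the supply price is 0 + 0.5(34) = 17.
DWL = (1/2)(gap between curves at 34) x (Q* - 34) = (1/2)(45)(45) = 1012.5.

1012.50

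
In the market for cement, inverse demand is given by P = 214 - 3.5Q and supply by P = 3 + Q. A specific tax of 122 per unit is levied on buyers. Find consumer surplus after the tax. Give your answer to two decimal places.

Pre-tax equilibrium: 214 - 3.5Q = 3 + Q gives Q* = 46.8889, P* = 49.8889.
With the tax, buyers' net willingness to pay falls by 122: (214 - 122) - 3.5Q = 3 + Q, so Q_t = 19.7778. Buyers pay P_b = 144.7778; sellers receive P_s = P_b - 122 = 22.7778.
CS = (1/2)(Q_t)(214 - P_b) = (1/2)(19.7778)(69.2222) = 684.5309.

684.53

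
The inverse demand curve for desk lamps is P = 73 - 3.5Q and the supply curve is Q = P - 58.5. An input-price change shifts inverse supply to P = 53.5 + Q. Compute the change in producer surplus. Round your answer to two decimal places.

Rewriting supply in inverse form: P = 58.5 + Q.
Initial equilibrium: Q_0 = 3.2222, P_0 = 61.7222; CS_0 = (1/2)(3.2222)(11.2778) = 18.1698, PS_0 = (1/2)(3.2222)(3.2222) = 5.1914.
New equilibrium: 73 - 3.5Q = 53.5 + Q gives Q_1 = 4.3333, P_1 = 57.8333; CS_1 = 32.8611, PS_1 = 9.3889.
Change in producer surplus = 9.3889 - 5.1914 = 4.1975.

4.20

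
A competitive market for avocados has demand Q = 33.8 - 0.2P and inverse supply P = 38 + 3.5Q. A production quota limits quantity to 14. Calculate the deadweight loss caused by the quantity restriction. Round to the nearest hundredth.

Rewriting demand in inverse form: P = 169 - 5Q.
Without the quota, 169 - 5Q = 38 + 3.5Q gives Q* = 15.4118.
At Q = 14 the demand price is 169 - 5(14) = 99 and the supply price is 38 + 3.5(14) = 87.
Deadweight loss is the triangle between the curves from 14 to 15.4118: (1/2)(99 - 87)(15.4118 - 14) = 8.4706.

8.47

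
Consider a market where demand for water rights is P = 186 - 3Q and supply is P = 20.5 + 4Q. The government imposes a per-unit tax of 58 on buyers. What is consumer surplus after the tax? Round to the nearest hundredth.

353.76

Pre-tax equilibrium: 186 - 3Q = 20.5 + 4Q gives Q* = 23.6429, P* = 115.0714.
A tax on buyers shifts demand down by 58: (186 - 58) - 3Q = 20.5 + 4Q, so Q_t = 15.3571. Buyers pay P_b = 139.9286; sellers receive P_s = P_b - 58 = 81.9286.
CS = (1/2)(Q_t)(186 - P_b) = (1/2)(15.3571)(46.0714) = 353.7628.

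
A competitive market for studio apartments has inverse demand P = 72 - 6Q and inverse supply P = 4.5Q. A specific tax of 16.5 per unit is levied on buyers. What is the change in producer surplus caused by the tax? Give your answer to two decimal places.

Pre-tax equilibrium: 72 - 6Q = 4.5Q gives Q* = 6.8571, P* = 30.8571.
A tax on buyers shifts demand down by 16.5: (72 - 16.5) - 6Q = 4.5Q, so Q_t = 5.2857. Buyers pay P_b = 40.2857; sellers receive P_s = P_b - 16.5 = 23.7857.
Producers lose the trapezoid between P_s and P* out to Q_t plus the triangle from Q_t to Q*: change in PS = 62.8622 - 105.7959 = -42.9337.

-42.93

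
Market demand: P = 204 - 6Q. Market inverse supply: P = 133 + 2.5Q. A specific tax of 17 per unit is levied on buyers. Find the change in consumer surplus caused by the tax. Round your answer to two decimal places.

Pre-tax equilibrium: 204 - 6Q = 133 + 2.5Q gives Q* = 8.3529, P* = 153.8824.
A tax on buyers shifts demand down by 17: (204 - 17) - 6Q = 133 + 2.5Q, so Q_t = 6.3529. Buyers pay P_b = 165.8824; sellers receive P_s = P_b - 17 = 148.8824.
Consumers lose the trapezoid between P* and P_b out to Q_t plus the triangle from Q_t to Q*: change in CS = 121.0796 - 209.3149 = -88.2353.

-88.24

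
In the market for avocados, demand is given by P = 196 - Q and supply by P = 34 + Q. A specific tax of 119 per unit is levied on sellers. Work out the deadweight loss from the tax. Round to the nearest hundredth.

Pre-tax equilibrium: 196 - Q = 34 + Q gives Q* = 81, P* = 115.
With the tax, sellers need 119 more per unit: 196 - Q = 34 + Q + 119, so Q_t = 21.5. Buyers pay P_b = 174.5; sellers receive P_s = P_b - 119 = 55.5.
Deadweight loss is the triangle between the curves from Q_t to Q*: (1/2)(81 - 21.5)(119) = 3540.25.

3540.25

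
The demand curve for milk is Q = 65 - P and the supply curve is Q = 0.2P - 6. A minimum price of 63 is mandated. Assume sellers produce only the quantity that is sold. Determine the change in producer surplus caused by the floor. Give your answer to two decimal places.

Rewriting demand in inverse form: P = 65 - Q.
Rewriting supply in inverse form: P = 30 + 5Q.
Without the control, 65 - Q = 30 + 5Q so Q* = 5.8333 and P* = 59.1667.
At the floor price 63, quantity demanded is (65 - 63)/1 = 2; demand is the short side, so Q = 2 trades at P = 63.
PS goes from (1/2)(5.8333)(29.1667) = 85.0694 to 56 (computed as (63 - 30)(2) - (1/2)(5)(2)^2), a change of -29.0694.

-29.07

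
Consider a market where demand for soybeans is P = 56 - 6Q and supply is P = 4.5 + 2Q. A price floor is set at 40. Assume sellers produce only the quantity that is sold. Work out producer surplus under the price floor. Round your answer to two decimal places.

Without the control, 56 - 6Q = 4.5 + 2Q so Q* = 6.4375 and P* = 17.375.
At P = 40, buyers demand (56 - 40)/6 = 2.6667 while sellers would supply more, so the quantity traded is 2.6667 at price 40.
The supply price at Q = 2.6667 is 9.8333. PS is the trapezoid between 40 and supply over [0, 2.6667]: (1/2)[(40 - 4.5) + (40 - 9.8333)](2.6667) = 87.5556.

87.56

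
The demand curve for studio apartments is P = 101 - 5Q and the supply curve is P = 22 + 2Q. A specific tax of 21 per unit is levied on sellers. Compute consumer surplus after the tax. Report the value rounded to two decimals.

171.63

Without the tax, 101 - 5Q = 22 + 2Q so Q* = 11.2857 and P* = 44.5714.
With the tax, sellers need 21 more per unit: 101 - 5Q = 22 + 2Q + 21, so Q_t = 8.2857. Buyers pay P_b = 59.5714; sellers receive P_s = P_b - 21 = 38.5714.
CS = (1/2)(Q_t)(101 - P_b) = (1/2)(8.2857)(41.4286) = 171.6327.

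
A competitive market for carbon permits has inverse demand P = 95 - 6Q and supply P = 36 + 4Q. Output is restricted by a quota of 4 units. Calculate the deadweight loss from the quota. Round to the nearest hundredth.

18.05

Unrestricted equilibrium: Q* = (95 - 36)/(6 + 4) = 5.9.
At Q = 4 the demand price is 95 - 6(4) = 71 and the supply price is 36 + 4(4) = 52.
DWL = (1/2)(gap between curves at 4) x (Q* - 4) = (1/2)(19)(1.9) = 18.05.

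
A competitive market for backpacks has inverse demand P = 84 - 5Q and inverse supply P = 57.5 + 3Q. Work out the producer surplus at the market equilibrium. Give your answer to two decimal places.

16.46

Set 84 - 5Q = 57.5 + 3Q, which gives 26.5 = 8Q, so Q* = 3.3125 and P* = 84 - 5(3.3125) = 67.4375.
The supply curve's price intercept is 57.5, so PS = (1/2)(Q*)(P* - 57.5) = (1/2)(3.3125)(9.9375) = 16.459.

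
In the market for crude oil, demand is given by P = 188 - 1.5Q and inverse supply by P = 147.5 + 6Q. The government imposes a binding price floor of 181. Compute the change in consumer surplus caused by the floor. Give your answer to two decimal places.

-5.54

Free-market equilibrium: 188 - 1.5Q = 147.5 + 6Q gives Q* = 5.4, P* = 179.9.
At the floor price 181, quantity demanded is (188 - 181)/1.5 = 4.6667; demand is the short side, so Q = 4.6667 trades at P = 181.
CS goes from (1/2)(5.4)(8.1) = 21.87 to 16.3333 (computed as (188 - 181)(4.6667) - (1/2)(1.5)(4.6667)^2), a change of -5.5367.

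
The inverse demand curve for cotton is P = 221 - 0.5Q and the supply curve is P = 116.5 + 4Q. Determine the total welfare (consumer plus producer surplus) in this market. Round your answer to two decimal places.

1213.36

Set 221 - 0.5Q = 116.5 + 4Q, which gives 104.5 = 4.5Q, so Q* = 23.2222 and P* = 221 - 0.5(23.2222) = 209.3889.
Total surplus is the full triangle between the curves from 0 to Q*: (1/2)(23.2222)(221 - 116.5) = 1213.3611.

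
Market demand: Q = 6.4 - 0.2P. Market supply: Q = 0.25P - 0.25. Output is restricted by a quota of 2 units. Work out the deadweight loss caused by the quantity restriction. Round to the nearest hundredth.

9.39

Rewriting demand in inverse form: P = 32 - 5Q.
Rewriting supply in inverse form: P = 1 + 4Q.
Without the quota, 32 - 5Q = 1 + 4Q gives Q* = 3.4444.
At Q = 2 the demand price is 32 - 5(2) = 22 and the supply price is 1 + 4(2) = 9.
DWL = (1/2)(gap between curves at 2) x (Q* - 2) = (1/2)(13)(1.4444) = 9.3889.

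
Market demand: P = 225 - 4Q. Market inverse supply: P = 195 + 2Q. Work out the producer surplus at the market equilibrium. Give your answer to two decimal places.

Set 225 - 4Q = 195 + 2Q, which gives 30 = 6Q, so Q* = 5 and P* = 225 - 4(5) = 205.
Producer surplus is the triangle above supply below P*: (1/2)(5)(205 - 195) = (1/2)(5)(10) = 25.

25.00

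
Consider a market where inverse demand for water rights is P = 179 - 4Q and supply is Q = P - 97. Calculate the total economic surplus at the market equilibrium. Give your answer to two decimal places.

Rewriting supply in inverse form: P = 97 + Q.
Equilibrium: 179 - 4Q = 97 + Q, so Q* = 16.4 and P* = 113.4.
Total surplus is the full triangle between the curves from 0 to Q*: (1/2)(16.4)(179 - 97) = 672.4.

672.40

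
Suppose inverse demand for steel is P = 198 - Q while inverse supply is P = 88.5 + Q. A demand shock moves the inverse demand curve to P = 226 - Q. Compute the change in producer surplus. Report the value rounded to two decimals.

864.50

Initial equilibrium: Q_0 = 54.75, P_0 = 143.25; CS_0 = (1/2)(54.75)(54.75) = 1498.7812, PS_0 = (1/2)(54.75)(54.75) = 1498.7812.
New equilibrium: 226 - Q = 88.5 + Q gives Q_1 = 68.75, P_1 = 157.25; CS_1 = 2363.2812, PS_1 = 2363.2812.
Change in producer surplus = 2363.2812 - 1498.7812 = 864.5.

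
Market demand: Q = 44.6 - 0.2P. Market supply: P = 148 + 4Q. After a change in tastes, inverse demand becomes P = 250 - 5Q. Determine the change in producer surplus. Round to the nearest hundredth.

118.00

Rewriting demand in inverse form: P = 223 - 5Q.
Initial equilibrium: Q_0 = 8.3333, P_0 = 181.3333; CS_0 = (1/2)(8.3333)(41.6667) = 173.6111, PS_0 = (1/2)(8.3333)(33.3333) = 138.8889.
New equilibrium: 250 - 5Q = 148 + 4Q gives Q_1 = 11.3333, P_1 = 193.3333; CS_1 = 321.1111, PS_1 = 256.8889.
Change in producer surplus = 256.8889 - 138.8889 = 118.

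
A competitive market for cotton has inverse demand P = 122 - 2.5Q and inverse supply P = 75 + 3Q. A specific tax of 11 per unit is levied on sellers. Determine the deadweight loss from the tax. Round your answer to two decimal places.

11.00

Pre-tax equilibrium: 122 - 2.5Q = 75 + 3Q gives Q* = 8.5455, P* = 100.6364.
A tax on sellers shifts supply up by 11: 122 - 2.5Q = 75 + 3Q + 11, so Q_t = 6.5455. Buyers pay P_b = 105.6364; sellers receive P_s = P_b - 11 = 94.6364.
The welfare triangle lost has base Q* - Q_t = 2 and height t = 11, so DWL = (1/2)(2)(11) = 11.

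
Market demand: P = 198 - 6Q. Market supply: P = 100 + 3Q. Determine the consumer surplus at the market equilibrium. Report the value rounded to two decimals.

Set 198 - 6Q = 100 + 3Q, which gives 98 = 9Q, so Q* = 10.8889 and P* = 198 - 6(10.8889) = 132.6667.
Consumer surplus is the triangle under demand above P*: (1/2)(10.8889)(198 - 132.6667) = (1/2)(10.8889)(65.3333) = 355.7037.

355.70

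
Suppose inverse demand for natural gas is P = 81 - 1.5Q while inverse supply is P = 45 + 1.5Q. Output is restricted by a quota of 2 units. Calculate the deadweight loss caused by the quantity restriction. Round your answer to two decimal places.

150.00

Unrestricted equilibrium: Q* = (81 - 45)/(1.5 + 1.5) = 12.
At Q = 2 the demand price is 81 - 1.5(2) = 78 and the supply price is 45 + 1.5(2) = 48.
DWL = (1/2)(gap between curves at 2) x (Q* - 2) = (1/2)(30)(10) = 150.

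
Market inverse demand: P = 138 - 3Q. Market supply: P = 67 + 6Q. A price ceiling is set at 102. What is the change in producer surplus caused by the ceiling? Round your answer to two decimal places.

Without the control, 138 - 3Q = 67 + 6Q so Q* = 7.8889 and P* = 114.3333.
At the ceiling price 102, quantity supplied is (102 - 67)/6 = 5.8333; supply is the short side, so Q = 5.8333 trades at P = 102.
PS goes from (1/2)(7.8889)(47.3333) = 186.7037 to 102.0833 (computed as (102 - 67)(5.8333) - (1/2)(6)(5.8333)^2), a change of -84.6204.

-84.62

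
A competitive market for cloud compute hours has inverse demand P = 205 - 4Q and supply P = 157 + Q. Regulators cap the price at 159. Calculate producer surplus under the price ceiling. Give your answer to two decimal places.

2.00

Free-market equilibrium: 205 - 4Q = 157 + Q gives Q* = 9.6, P* = 166.6.
At P = 159, sellers supply (159 - 157)/1 = 2 while buyers want more, so the quantity traded is 2 at price 159.
PS is the triangle above supply below 159: (1/2)(2)(159 - 157) = 2.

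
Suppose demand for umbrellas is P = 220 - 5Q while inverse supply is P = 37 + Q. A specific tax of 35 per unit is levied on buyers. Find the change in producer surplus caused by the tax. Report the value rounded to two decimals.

-160.90

Without the tax, 220 - 5Q = 37 + Q so Q* = 30.5 and P* = 67.5.
A tax on buyers shifts demand down by 35: (220 - 35) - 5Q = 37 + Q, so Q_t = 24.6667. Buyers pay P_b = 96.6667; sellers receive P_s = P_b - 35 = 61.6667.
PS falls from (1/2)(30.5)(30.5) = 465.125 to (1/2)(24.6667)(24.6667) = 304.2222, a change of -160.9028.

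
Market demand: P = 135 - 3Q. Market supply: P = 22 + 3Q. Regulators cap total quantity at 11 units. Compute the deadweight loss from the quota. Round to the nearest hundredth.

184.08

Unrestricted equilibrium: Q* = (135 - 22)/(3 + 3) = 18.8333.
At Q = 11 the demand price is 135 - 3(11) = 102 and the supply price is 22 + 3(11) = 55.
DWL = (1/2)(gap between curves at 11) x (Q* - 11) = (1/2)(47)(7.8333) = 184.0833.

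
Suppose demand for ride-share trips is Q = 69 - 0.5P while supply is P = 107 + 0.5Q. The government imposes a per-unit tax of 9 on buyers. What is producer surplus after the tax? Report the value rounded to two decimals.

Rewriting demand in inverse form: P = 138 - 2Q.
Without the tax, 138 - 2Q = 107 + 0.5Q so Q* = 12.4 and P* = 113.2.
A tax on buyers shifts demand down by 9: (138 - 9) - 2Q = 107 + 0.5Q, so Q_t = 8.8. Buyers pay P_b = 120.4; sellers receive P_s = P_b - 9 = 111.4.
PS = (1/2)(Q_t)(P_s - 107) = (1/2)(8.8)(4.4) = 19.36.

19.36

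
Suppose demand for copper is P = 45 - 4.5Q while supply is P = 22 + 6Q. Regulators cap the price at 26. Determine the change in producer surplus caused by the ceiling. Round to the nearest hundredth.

Free-market equilibrium: 45 - 4.5Q = 22 + 6Q gives Q* = 2.1905, P* = 35.1429.
At the ceiling price 26, quantity supplied is (26 - 22)/6 = 0.6667; supply is the short side, so Q = 0.6667 trades at P = 26.
PS goes from (1/2)(2.1905)(13.1429) = 14.3946 to 1.3333 (computed as (26 - 22)(0.6667) - (1/2)(6)(0.6667)^2), a change of -13.0612.

-13.06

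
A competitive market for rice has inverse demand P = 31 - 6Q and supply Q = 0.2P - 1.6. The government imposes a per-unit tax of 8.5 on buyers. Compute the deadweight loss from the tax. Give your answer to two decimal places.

3.28

Rewriting supply in inverse form: P = 8 + 5Q.
Without the tax, 31 - 6Q = 8 + 5Q so Q* = 2.0909 and P* = 18.4545.
With the tax, buyers' net willingness to pay falls by 8.5: (31 - 8.5) - 6Q = 8 + 5Q, so Q_t = 1.3182. Buyers pay P_b = 23.0909; sellers receive P_s = P_b - 8.5 = 14.5909.
Deadweight loss is the triangle between the curves from Q_t to Q*: (1/2)(2.0909 - 1.3182)(8.5) = 3.2841.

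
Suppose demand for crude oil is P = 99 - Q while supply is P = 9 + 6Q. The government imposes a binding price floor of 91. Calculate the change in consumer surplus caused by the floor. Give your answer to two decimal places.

Free-market equilibrium: 99 - Q = 9 + 6Q gives Q* = 12.8571, P* = 86.1429.
At P = 91, buyers demand (99 - 91)/1 = 8 while sellers would supply more, so the quantity traded is 8 at price 91.
CS goes from (1/2)(12.8571)(12.8571) = 82.6531 to 32 (computed as (99 - 91)(8) - (1/2)(1)(8)^2), a change of -50.6531.

-50.65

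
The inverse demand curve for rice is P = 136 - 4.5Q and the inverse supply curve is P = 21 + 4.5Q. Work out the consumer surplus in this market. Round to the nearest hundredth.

Set 136 - 4.5Q = 21 + 4.5Q, which gives 115 = 9Q, so Q* = 12.7778 and P* = 136 - 4.5(12.7778) = 78.5.
Consumer surplus is the triangle under demand above P*: (1/2)(12.7778)(136 - 78.5) = (1/2)(12.7778)(57.5) = 367.3611.

367.36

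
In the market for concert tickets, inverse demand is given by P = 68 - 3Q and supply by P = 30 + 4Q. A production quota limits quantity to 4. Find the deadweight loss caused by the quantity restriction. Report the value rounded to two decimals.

7.14

Without the quota, 68 - 3Q = 30 + 4Q gives Q* = 5.4286.
At Q = 4 the demand price is 68 - 3(4) = 56 and the supply price is 30 + 4(4) = 46.
Deadweight loss is the triangle between the curves from 4 to 5.4286: (1/2)(56 - 46)(5.4286 - 4) = 7.1429.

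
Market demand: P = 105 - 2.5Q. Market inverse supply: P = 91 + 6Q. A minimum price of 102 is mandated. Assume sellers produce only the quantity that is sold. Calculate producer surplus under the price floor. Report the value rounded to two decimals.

8.88

Without the control, 105 - 2.5Q = 91 + 6Q so Q* = 1.6471 and P* = 100.8824.
At the floor price 102, quantity demanded is (105 - 102)/2.5 = 1.2; demand is the short side, so Q = 1.2 trades at P = 102.
The supply price at Q = 1.2 is 98.2. PS is the trapezoid between 102 and supply over [0, 1.2]: (1/2)[(102 - 91) + (102 - 98.2)](1.2) = 8.88.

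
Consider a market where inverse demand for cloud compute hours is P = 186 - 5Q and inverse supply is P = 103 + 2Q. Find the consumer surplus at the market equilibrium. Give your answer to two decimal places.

Equilibrium: 186 - 5Q = 103 + 2Q, so Q* = 11.8571 and P* = 126.7143.
Consumer surplus is the triangle under demand above P*: (1/2)(11.8571)(186 - 126.7143) = (1/2)(11.8571)(59.2857) = 351.4796.

351.48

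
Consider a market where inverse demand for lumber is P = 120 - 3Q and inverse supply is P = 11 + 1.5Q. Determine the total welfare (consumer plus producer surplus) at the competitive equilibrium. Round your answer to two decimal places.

1320.11

Setting demand equal to supply, 109 = 4.5Q, so Q* = 24.2222 and P* = 47.3333.
Total surplus is the full triangle between the curves from 0 to Q*: (1/2)(24.2222)(120 - 11) = 1320.1111.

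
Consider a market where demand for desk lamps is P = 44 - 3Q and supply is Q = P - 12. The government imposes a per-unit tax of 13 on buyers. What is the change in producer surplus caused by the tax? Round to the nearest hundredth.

Rewriting supply in inverse form: P = 12 + Q.
Without the tax, 44 - 3Q = 12 + Q so Q* = 8 and P* = 20.
With the tax, buyers' net willingness to pay falls by 13: (44 - 13) - 3Q = 12 + Q, so Q_t = 4.75. Buyers pay P_b = 29.75; sellers receive P_s = P_b - 13 = 16.75.
Producers lose the trapezoid between P_s and P* out to Q_t plus the triangle from Q_t to Q*: change in PS = 11.2812 - 32 = -20.7188.

-20.72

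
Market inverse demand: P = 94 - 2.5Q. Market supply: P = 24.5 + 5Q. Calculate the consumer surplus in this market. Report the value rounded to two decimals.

107.34

Set 94 - 2.5Q = 24.5 + 5Q, which gives 69.5 = 7.5Q, so Q* = 9.2667 and P* = 94 - 2.5(9.2667) = 70.8333.
Consumer surplus is the triangle under demand above P*: (1/2)(9.2667)(94 - 70.8333) = (1/2)(9.2667)(23.1667) = 107.3389.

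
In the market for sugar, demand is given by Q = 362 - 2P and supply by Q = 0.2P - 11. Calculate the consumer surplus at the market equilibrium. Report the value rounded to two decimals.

131.21

Rewriting demand in inverse form: P = 181 - 0.5Q.
Rewriting supply in inverse form: P = 55 + 5Q.
Equilibrium: 181 - 0.5Q = 55 + 5Q, so Q* = 22.9091 and P* = 169.5455.
CS is the area between the demand curve and P* from 0 to Q*: (1/2)(22.9091)(11.4545) = 131.2066.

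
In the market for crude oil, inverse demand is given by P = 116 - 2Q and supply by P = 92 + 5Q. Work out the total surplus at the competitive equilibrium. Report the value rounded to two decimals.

41.14

Equilibrium: 116 - 2Q = 92 + 5Q, so Q* = 3.4286 and P* = 109.1429.
Total surplus is the full triangle between the curves from 0 to Q*: (1/2)(3.4286)(116 - 92) = 41.1429.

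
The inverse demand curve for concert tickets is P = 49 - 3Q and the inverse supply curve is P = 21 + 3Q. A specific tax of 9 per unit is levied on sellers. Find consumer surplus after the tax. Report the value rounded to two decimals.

Without the tax, 49 - 3Q = 21 + 3Q so Q* = 4.6667 and P* = 35.
A tax on sellers shifts supply up by 9: 49 - 3Q = 21 + 3Q + 9, so Q_t = 3.1667. Buyers pay P_b = 39.5; sellers receive P_s = P_b - 9 = 30.5.
Consumer surplus is the triangle under demand above P_b: (1/2)(3.1667)(49 - 39.5) = 15.0417.

15.04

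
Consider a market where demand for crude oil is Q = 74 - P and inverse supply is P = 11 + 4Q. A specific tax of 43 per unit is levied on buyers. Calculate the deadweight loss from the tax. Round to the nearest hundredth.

184.90

Rewriting demand in inverse form: P = 74 - Q.
Pre-tax equilibrium: 74 - Q = 11 + 4Q gives Q* = 12.6, P* = 61.4.
A tax on buyers shifts demand down by 43: (74 - 43) - Q = 11 + 4Q, so Q_t = 4. Buyers pay P_b = 70; sellers receive P_s = P_b - 43 = 27.
The welfare triangle lost has base Q* - Q_t = 8.6 and height t = 43, so DWL = (1/2)(8.6)(43) = 184.9.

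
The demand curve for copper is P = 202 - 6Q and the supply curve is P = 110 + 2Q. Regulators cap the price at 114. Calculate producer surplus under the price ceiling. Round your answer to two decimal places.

Without the control, 202 - 6Q = 110 + 2Q so Q* = 11.5 and P* = 133.
At the ceiling price 114, quantity supplied is (114 - 110)/2 = 2; supply is the short side, so Q = 2 trades at P = 114.
PS is the triangle above supply below 114: (1/2)(2)(114 - 110) = 4.

4.00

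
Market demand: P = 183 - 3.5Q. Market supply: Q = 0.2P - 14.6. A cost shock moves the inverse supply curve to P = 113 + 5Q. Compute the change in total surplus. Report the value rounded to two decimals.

Rewriting supply in inverse form: P = 73 + 5Q.
Initial equilibrium: Q_0 = 12.9412, P_0 = 137.7059; CS_0 = (1/2)(12.9412)(45.2941) = 293.0796, PS_0 = (1/2)(12.9412)(64.7059) = 418.6851.
New equilibrium: 183 - 3.5Q = 113 + 5Q gives Q_1 = 8.2353, P_1 = 154.1765; CS_1 = 118.6851, PS_1 = 169.5502.
Change in total surplus = (118.6851 + 169.5502) - (293.0796 + 418.6851) = -423.5294.

-423.53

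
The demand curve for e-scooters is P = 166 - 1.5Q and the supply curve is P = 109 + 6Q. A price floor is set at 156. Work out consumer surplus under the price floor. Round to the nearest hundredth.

Free-market equilibrium: 166 - 1.5Q = 109 + 6Q gives Q* = 7.6, P* = 154.6.
At the floor price 156, quantity demanded is (166 - 156)/1.5 = 6.6667; demand is the short side, so Q = 6.6667 trades at P = 156.
CS is the triangle under demand above 156: (1/2)(6.6667)(166 - 156) = 33.3333.

33.33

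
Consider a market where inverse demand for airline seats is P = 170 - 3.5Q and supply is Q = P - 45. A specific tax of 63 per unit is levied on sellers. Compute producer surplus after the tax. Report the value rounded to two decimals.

Rewriting supply in inverse form: P = 45 + Q.
Pre-tax equilibrium: 170 - 3.5Q = 45 + Q gives Q* = 27.7778, P* = 72.7778.
A tax on sellers shifts supply up by 63: 170 - 3.5Q = 45 + Q + 63, so Q_t = 13.7778. Buyers pay P_b = 121.7778; sellers receive P_s = P_b - 63 = 58.7778.
PS = (1/2)(Q_t)(P_s - 45) = (1/2)(13.7778)(13.7778) = 94.9136.

94.91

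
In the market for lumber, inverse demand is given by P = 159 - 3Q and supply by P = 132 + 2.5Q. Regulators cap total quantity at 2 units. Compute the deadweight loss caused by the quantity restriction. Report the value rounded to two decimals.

23.27

Without the quota, 159 - 3Q = 132 + 2.5Q gives Q* = 4.9091.
At Q = 2 the demand price is 159 - 3(2) = 153 and the supply price is 132 + 2.5(2) = 137.
Deadweight loss is the triangle between the curves from 2 to 4.9091: (1/2)(153 - 137)(4.9091 - 2) = 23.2727.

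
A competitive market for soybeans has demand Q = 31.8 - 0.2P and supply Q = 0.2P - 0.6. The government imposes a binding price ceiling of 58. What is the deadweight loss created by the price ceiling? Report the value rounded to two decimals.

Rewriting demand in inverse form: P = 159 - 5Q.
Rewriting supply in inverse form: P = 3 + 5Q.
Without the control, 159 - 5Q = 3 + 5Q so Q* = 15.6 and P* = 81.
At P = 58, sellers supply (58 - 3)/5 = 11 while buyers want more, so the quantity traded is 11 at price 58.
The lost-trades triangle has base Q* - 11 = 4.6 and height equal to the gap between the curves at Q = 11, which is 104 - 58 = 46. DWL = (1/2)(4.6)(46) = 105.8.

105.80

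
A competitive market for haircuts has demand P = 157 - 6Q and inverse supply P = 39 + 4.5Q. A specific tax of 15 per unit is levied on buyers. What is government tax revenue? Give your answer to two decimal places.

147.14

Pre-tax equilibrium: 157 - 6Q = 39 + 4.5Q gives Q* = 11.2381, P* = 89.5714.
With the tax, buyers' net willingness to pay falls by 15: (157 - 15) - 6Q = 39 + 4.5Q, so Q_t = 9.8095. Buyers pay P_b = 98.1429; sellers receive P_s = P_b - 15 = 83.1429.
Tax revenue = t x Q_t = 15 x 9.8095 = 147.1429.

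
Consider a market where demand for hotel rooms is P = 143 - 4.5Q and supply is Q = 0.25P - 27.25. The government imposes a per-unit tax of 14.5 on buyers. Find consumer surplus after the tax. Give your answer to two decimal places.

11.84

Rewriting supply in inverse form: P = 109 + 4Q.
Pre-tax equilibrium: 143 - 4.5Q = 109 + 4Q gives Q* = 4, P* = 125.
A tax on buyers shifts demand down by 14.5: (143 - 14.5) - 4.5Q = 109 + 4Q, so Q_t = 2.2941. Buyers pay P_b = 132.6765; sellers receive P_s = P_b - 14.5 = 118.1765.
Consumer surplus is the triangle under demand above P_b: (1/2)(2.2941)(143 - 132.6765) = 11.8417.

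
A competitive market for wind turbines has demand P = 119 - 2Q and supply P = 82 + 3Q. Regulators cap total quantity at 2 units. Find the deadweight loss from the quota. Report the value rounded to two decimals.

Unrestricted equilibrium: Q* = (119 - 82)/(2 + 3) = 7.4.
At Q = 2 the demand price is 119 - 2(2) = 115 and the supply price is 82 + 3(2) = 88.
DWL = (1/2)(gap between curves at 2) x (Q* - 2) = (1/2)(27)(5.4) = 72.9.

72.90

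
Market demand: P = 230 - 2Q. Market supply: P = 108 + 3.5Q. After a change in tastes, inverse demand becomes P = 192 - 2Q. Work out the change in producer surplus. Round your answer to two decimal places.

Initial equilibrium: Q_0 = 22.1818, P_0 = 185.6364; CS_0 = (1/2)(22.1818)(44.3636) = 492.0331, PS_0 = (1/2)(22.1818)(77.6364) = 861.0579.
New equilibrium: 192 - 2Q = 108 + 3.5Q gives Q_1 = 15.2727, P_1 = 161.4545; CS_1 = 233.2562, PS_1 = 408.1983.
Change in producer surplus = 408.1983 - 861.0579 = -452.8595.

-452.86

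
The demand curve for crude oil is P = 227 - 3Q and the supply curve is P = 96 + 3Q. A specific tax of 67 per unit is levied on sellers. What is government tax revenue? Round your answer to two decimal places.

714.67

Without the tax, 227 - 3Q = 96 + 3Q so Q* = 21.8333 and P* = 161.5.
A tax on sellers shifts supply up by 67: 227 - 3Q = 96 + 3Q + 67, so Q_t = 10.6667. Buyers pay P_b = 195; sellers receive P_s = P_b - 67 = 128.
Tax revenue = t x Q_t = 67 x 10.6667 = 714.6667.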